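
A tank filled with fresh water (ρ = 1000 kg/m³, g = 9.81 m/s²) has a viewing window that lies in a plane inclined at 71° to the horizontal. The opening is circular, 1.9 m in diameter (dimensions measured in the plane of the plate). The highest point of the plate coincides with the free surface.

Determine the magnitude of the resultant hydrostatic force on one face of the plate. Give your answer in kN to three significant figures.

γ = ρg = 1000 × 9.81 = 9810 N/m³ = 9.81 kN/m³.
Let θ = 71° be the plate's angle to the horizontal; measure y along the incline from where the plane meets the free surface. Vertical depth h = y·sinθ with sinθ = 0.945519.
The centroid is at the centre, 0.95 m below the top of the plate, so y_c = 0.95 m and h_c = 0.95 × 0.945519 = 0.898243 m.
A = π(0.95)² = 2.83529 m².
Resultant F = γ·h_c·A = 9.81 × 0.898243 × 2.83529 = 24.9839 kN.

F ≈ 25.0 kN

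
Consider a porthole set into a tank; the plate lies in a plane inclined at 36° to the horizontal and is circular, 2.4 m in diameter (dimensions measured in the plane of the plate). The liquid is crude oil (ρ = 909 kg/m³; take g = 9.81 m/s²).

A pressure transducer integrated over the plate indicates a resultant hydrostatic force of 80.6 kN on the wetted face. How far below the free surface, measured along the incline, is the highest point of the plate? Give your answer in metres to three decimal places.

y_top ≈ 2.199 m

γ = ρg = 909 × 9.81 / 1000 = 8.91729 kN/m³.
A = π(1.2)² = 4.52389 m².
From F = γ·h_c·A, the centroid depth is h_c = 80.6/(8.91729 × 4.52389) = 1.99798 m.
Let θ = 36° be the plate's angle to the horizontal; measure y along the incline from where the plane meets the free surface. Vertical depth h = y·sinθ with sinθ = 0.587785.
Along the incline, y_c = h_c/sinθ = 1.99798/0.587785 = 3.39917 m.
The centroid is at the centre, 1.2 m below the top of the plate, so the highest point sits at y_top = 3.39917 − 1.2 = 2.19917 m along the incline.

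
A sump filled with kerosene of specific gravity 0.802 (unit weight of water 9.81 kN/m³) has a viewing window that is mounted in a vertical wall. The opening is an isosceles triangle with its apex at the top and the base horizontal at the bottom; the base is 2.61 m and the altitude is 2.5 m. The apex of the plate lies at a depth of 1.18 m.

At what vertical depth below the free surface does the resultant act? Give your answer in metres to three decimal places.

h_p = 2.969 m

γ = 0.802 × 9.81 = 7.86762 kN/m³.
With the apex up, the centroid sits 2h/3 = 2 × 2.5/3 = 1.66667 m below the apex, so the centroid depth is h_c = 1.18 + 1.66667 = 2.84667 m.
A = ½ × 2.61 × 2.5 = 3.2625 m².
Resultant F = γ·h_c·A = 7.86762 × 2.84667 × 3.2625 = 73.0686 kN.
I_c = b·h³/36 = 2.61 × 2.5³/36 = 1.13281 m⁴.
Centre of pressure: y_p = y_c + I_c/(y_c·A) = 2.84667 + 1.13281/(2.84667 × 3.2625) = 2.84667 + 0.121975 = 2.96864 m along the plane.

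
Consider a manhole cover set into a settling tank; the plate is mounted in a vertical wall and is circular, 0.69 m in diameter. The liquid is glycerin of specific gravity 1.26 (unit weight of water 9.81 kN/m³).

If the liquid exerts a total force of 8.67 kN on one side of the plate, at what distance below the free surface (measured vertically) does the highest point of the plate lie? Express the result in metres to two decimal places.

γ = 1.26 × 9.81 = 12.3606 kN/m³.
A = π(0.345)² = 0.373928 m².
From F = γ·h_c·A, the centroid depth is h_c = 8.67/(12.3606 × 0.373928) = 1.87582 m.
The centroid is at the centre, 0.345 m below the top of the plate, so the highest point sits at h_top = 1.87582 − 0.345 = 1.53082 m below the surface.

d_top ≈ 1.53 m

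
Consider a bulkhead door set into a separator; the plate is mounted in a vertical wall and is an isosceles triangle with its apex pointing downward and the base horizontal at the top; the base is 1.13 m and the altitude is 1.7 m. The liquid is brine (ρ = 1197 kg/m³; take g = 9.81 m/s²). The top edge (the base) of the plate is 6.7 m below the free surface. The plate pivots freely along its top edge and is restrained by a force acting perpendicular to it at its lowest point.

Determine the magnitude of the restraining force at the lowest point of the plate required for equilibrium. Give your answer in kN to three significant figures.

γ = ρg = 1197 × 9.81 / 1000 = 11.74257 kN/m³.
With the apex down, the centroid sits h/3 = 1.7/3 = 0.566667 m below the base (the top edge), so the centroid depth is h_c = 6.7 + 0.566667 = 7.26667 m.
A = ½ × 1.13 × 1.7 = 0.9605 m².
Resultant F = γ·h_c·A = 11.74257 × 7.26667 × 0.9605 = 81.9589 kN.
I_c = b·h³/36 = 1.13 × 1.7³/36 = 0.154214 m⁴.
Centre of pressure: y_p = y_c + I_c/(y_c·A) = 7.26667 + 0.154214/(7.26667 × 0.9605) = 7.26667 + 0.0220948 = 7.28876 m along the plane.
The resultant acts 0.566667 + 0.0220948 = 0.588762 m (along the plate) below the hinge at the top edge, so the moment about the hinge is M = F × 0.588762 = 81.9589 × 0.588762 = 48.2543 kN·m.
A normal force at the bottom, 1.7 m from the hinge, must supply this moment: P = 48.2543/1.7 = 28.3849 kN.

P ≈ 28.4 kN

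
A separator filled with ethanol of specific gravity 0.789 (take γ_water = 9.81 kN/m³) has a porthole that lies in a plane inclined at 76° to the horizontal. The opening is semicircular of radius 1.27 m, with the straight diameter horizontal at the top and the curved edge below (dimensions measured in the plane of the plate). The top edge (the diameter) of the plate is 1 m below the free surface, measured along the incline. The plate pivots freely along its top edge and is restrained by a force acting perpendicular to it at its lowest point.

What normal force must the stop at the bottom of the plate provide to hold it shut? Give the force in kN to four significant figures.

γ = 0.789 × 9.81 = 7.74009 kN/m³.
Let θ = 76° be the plate's angle to the horizontal; measure y along the incline from where the plane meets the free surface. Vertical depth h = y·sinθ with sinθ = 0.970296.
The centroid of a semicircle lies 4r/(3π) = 0.539005 m from the diameter, here below the top edge, so y_c = 1 + 0.539005 = 1.539 m and h_c = 1.539 × 0.970296 = 1.49329 m.
A = πr²/2 = π × 1.27²/2 = 2.53354 m².
Resultant F = γ·h_c·A = 7.74009 × 1.49329 × 2.53354 = 29.2832 kN.
I_c = (π/8 − 8/(9π))·r⁴ = 0.109757 × 1.27⁴ = 0.285527 m⁴.
Centre of pressure: y_p = y_c + I_c/(y_c·A) = 1.539 + 0.285527/(1.539 × 2.53354) = 1.539 + 0.0732286 = 1.61223 m along the plane.
The resultant acts 0.539005 + 0.0732286 = 0.612234 m (along the plate) below the hinge at the top edge, so the moment about the hinge is M = F × 0.612234 = 29.2832 × 0.612234 = 17.9282 kN·m.
A normal force at the bottom, 1.27 m from the hinge, must supply this moment: P = 17.9282/1.27 = 14.1167 kN.

P ≈ 14.12 kN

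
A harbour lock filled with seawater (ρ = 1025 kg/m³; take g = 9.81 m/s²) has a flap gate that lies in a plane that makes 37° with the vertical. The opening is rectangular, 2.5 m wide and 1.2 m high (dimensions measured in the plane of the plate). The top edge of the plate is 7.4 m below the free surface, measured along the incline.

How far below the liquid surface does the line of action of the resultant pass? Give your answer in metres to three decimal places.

h_p = 6.401 m

γ = ρg = 1025 × 9.81 / 1000 = 10.05525 kN/m³.
The plate makes 37° with the vertical, i.e. θ = 90° − 37° = 53° to the horizontal. Measuring y along the incline from the free-surface line, vertical depth h = y·sinθ with sinθ = 0.798636.
The centroid lies 1.2/2 = 0.6 m below the top edge, so y_c = 7.4 + 0.6 = 8 m and h_c = 8 × 0.798636 = 6.38909 m.
A = 2.5 × 1.2 = 3 m².
Resultant F = γ·h_c·A = 10.05525 × 6.38909 × 3 = 192.732 kN.
I_c = b·h³/12 = 2.5 × 1.2³/12 = 0.36 m⁴.
Centre of pressure: y_p = y_c + I_c/(y_c·A) = 8 + 0.36/(8 × 3) = 8 + 0.015 = 8.015 m along the plane.
Vertically, h_p = y_p·sinθ = 8.015 × 0.798636 = 6.40107 m.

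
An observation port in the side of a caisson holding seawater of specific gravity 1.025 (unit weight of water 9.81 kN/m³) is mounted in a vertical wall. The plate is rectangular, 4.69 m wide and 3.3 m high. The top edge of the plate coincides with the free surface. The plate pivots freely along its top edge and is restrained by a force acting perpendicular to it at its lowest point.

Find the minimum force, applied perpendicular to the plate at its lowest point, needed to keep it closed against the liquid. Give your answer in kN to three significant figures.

γ = 1.025 × 9.81 = 10.05525 kN/m³.
The centroid lies 3.3/2 = 1.65 m below the top edge, so the centroid depth is h_c = 1.65 m.
A = 4.69 × 3.3 = 15.477 m².
Resultant F = γ·h_c·A = 10.05525 × 1.65 × 15.477 = 256.781 kN.
I_c = b·h³/12 = 4.69 × 3.3³/12 = 14.0454 m⁴.
Centre of pressure: y_p = y_c + I_c/(y_c·A) = 1.65 + 14.0454/(1.65 × 15.477) = 1.65 + 0.550001 = 2.2 m along the plane.
The resultant acts 1.65 + 0.550001 = 2.2 m (along the plate) below the hinge at the top edge, so the moment about the hinge is M = F × 2.2 = 256.781 × 2.2 = 564.918 kN·m.
A normal force at the bottom, 3.3 m from the hinge, must supply this moment: P = 564.918/3.3 = 171.187 kN.

P ≈ 171 kN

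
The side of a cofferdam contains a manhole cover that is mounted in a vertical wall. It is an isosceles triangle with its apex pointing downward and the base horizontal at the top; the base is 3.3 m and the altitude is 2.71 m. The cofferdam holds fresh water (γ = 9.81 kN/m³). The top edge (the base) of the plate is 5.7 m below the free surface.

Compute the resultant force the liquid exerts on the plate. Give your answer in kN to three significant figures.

γ = 9.81 kN/m³.
With the apex down, the centroid sits h/3 = 2.71/3 = 0.903333 m below the base (the top edge), so the centroid depth is h_c = 5.7 + 0.903333 = 6.60333 m.
A = ½ × 3.3 × 2.71 = 4.4715 m².
Resultant F = γ·h_c·A = 9.81 × 6.60333 × 4.4715 = 289.658 kN.

F ≈ 290 kN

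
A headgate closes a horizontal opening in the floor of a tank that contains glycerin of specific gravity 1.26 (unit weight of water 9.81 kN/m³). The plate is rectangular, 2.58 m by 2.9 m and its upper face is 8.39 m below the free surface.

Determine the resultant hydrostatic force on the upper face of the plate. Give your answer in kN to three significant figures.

F ≈ 776 kN

γ = 1.26 × 9.81 = 12.3606 kN/m³.
The plate is horizontal, so pressure is uniform at p = γ·h = 12.3606 × 8.39 = 103.705 kN/m².
A = 2.58 × 2.9 = 7.482 m².
F = p·A = 103.705 × 7.482 = 775.921 kN.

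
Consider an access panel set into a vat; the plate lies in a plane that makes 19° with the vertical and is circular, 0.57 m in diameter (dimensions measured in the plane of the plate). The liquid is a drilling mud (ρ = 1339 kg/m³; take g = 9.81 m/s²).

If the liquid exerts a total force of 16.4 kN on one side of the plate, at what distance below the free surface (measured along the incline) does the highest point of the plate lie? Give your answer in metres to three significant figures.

γ = ρg = 1339 × 9.81 / 1000 = 13.13559 kN/m³.
A = π(0.285)² = 0.255176 m².
From F = γ·h_c·A, the centroid depth is h_c = 16.4/(13.13559 × 0.255176) = 4.89277 m.
The plate makes 19° with the vertical, i.e. θ = 90° − 19° = 71° to the horizontal. Measuring y along the incline from the free-surface line, vertical depth h = y·sinθ with sinθ = 0.945519.
Along the incline, y_c = h_c/sinθ = 4.89277/0.945519 = 5.17469 m.
The centroid is at the centre, 0.285 m below the top of the plate, so the highest point sits at y_top = 5.17469 − 0.285 = 4.88969 m along the incline.

y_top ≈ 4.89 m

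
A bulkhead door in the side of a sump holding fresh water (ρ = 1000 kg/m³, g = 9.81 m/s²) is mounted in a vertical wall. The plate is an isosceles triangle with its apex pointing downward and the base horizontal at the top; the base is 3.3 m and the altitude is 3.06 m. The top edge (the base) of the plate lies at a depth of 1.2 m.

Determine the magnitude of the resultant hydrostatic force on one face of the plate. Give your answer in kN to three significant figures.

γ = ρg = 1000 × 9.81 = 9810 N/m³ = 9.81 kN/m³.
With the apex down, the centroid sits h/3 = 3.06/3 = 1.02 m below the base (the top edge), so the centroid depth is h_c = 1.2 + 1.02 = 2.22 m.
A = ½ × 3.3 × 3.06 = 5.049 m².
Resultant F = γ·h_c·A = 9.81 × 2.22 × 5.049 = 109.958 kN.

F ≈ 110 kN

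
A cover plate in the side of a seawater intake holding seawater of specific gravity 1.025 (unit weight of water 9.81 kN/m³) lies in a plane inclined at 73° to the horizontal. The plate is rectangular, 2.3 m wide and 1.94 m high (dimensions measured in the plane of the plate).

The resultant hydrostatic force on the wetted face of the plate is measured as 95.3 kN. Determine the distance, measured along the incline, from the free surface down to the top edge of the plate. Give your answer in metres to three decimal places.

γ = 1.025 × 9.81 = 10.05525 kN/m³.
A = 2.3 × 1.94 = 4.462 m².
From F = γ·h_c·A, the centroid depth is h_c = 95.3/(10.05525 × 4.462) = 2.12408 m.
Let θ = 73° be the plate's angle to the horizontal; measure y along the incline from where the plane meets the free surface. Vertical depth h = y·sinθ with sinθ = 0.956305.
Along the incline, y_c = h_c/sinθ = 2.12408/0.956305 = 2.22113 m.
The centroid lies 1.94/2 = 0.97 m below the top edge, so the top edge sits at y_top = 2.22113 − 0.97 = 1.25113 m along the incline.

y_top ≈ 1.251 m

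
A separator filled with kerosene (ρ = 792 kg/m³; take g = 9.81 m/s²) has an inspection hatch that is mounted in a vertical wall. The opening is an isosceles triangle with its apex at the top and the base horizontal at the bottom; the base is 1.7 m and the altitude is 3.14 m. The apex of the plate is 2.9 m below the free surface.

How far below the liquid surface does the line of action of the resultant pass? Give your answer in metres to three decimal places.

γ = ρg = 792 × 9.81 / 1000 = 7.76952 kN/m³.
With the apex up, the centroid sits 2h/3 = 2 × 3.14/3 = 2.09333 m below the apex, so the centroid depth is h_c = 2.9 + 2.09333 = 4.99333 m.
A = ½ × 1.7 × 3.14 = 2.669 m².
Resultant F = γ·h_c·A = 7.76952 × 4.99333 × 2.669 = 103.546 kN.
I_c = b·h³/36 = 1.7 × 3.14³/36 = 1.46196 m⁴.
Centre of pressure: y_p = y_c + I_c/(y_c·A) = 4.99333 + 1.46196/(4.99333 × 2.669) = 4.99333 + 0.109697 = 5.10303 m along the plane.

h_p = 5.103 m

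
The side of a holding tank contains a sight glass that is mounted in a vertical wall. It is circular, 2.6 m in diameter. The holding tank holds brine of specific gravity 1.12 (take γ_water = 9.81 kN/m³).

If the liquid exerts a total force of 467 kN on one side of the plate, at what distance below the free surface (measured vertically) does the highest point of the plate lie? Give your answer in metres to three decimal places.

γ = 1.12 × 9.81 = 10.9872 kN/m³.
A = π(1.3)² = 5.30929 m².
From F = γ·h_c·A, the centroid depth is h_c = 467/(10.9872 × 5.30929) = 8.00559 m.
The centroid is at the centre, 1.3 m below the top of the plate, so the highest point sits at h_top = 8.00559 − 1.3 = 6.70559 m below the surface.

d_top ≈ 6.706 m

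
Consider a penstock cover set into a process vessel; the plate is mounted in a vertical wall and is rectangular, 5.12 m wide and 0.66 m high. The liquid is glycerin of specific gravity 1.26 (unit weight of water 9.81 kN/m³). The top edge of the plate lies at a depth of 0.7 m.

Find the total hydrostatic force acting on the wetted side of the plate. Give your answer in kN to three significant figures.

F ≈ 43.0 kN

γ = 1.26 × 9.81 = 12.3606 kN/m³.
The centroid lies 0.66/2 = 0.33 m below the top edge, so the centroid depth is h_c = 0.7 + 0.33 = 1.03 m.
A = 5.12 × 0.66 = 3.3792 m².
Resultant F = γ·h_c·A = 12.3606 × 1.03 × 3.3792 = 43.022 kN.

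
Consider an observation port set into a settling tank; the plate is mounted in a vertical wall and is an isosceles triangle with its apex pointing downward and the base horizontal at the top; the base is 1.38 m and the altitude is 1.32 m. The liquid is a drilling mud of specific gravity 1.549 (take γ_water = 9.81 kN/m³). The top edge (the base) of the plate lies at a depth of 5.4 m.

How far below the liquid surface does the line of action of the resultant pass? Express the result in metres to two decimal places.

h_p = 5.86 m

γ = 1.549 × 9.81 = 15.19569 kN/m³.
With the apex down, the centroid sits h/3 = 1.32/3 = 0.44 m below the base (the top edge), so the centroid depth is h_c = 5.4 + 0.44 = 5.84 m.
A = ½ × 1.38 × 1.32 = 0.9108 m².
Resultant F = γ·h_c·A = 15.19569 × 5.84 × 0.9108 = 80.827 kN.
I_c = b·h³/36 = 1.38 × 1.32³/36 = 0.0881654 m⁴.
Centre of pressure: y_p = y_c + I_c/(y_c·A) = 5.84 + 0.0881654/(5.84 × 0.9108) = 5.84 + 0.0165753 = 5.85658 m along the plane.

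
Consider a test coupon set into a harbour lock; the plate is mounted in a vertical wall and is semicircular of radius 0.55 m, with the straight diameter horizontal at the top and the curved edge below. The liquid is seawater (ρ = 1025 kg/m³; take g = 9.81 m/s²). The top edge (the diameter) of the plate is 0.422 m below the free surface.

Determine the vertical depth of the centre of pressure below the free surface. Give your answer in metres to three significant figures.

γ = ρg = 1025 × 9.81 / 1000 = 10.05525 kN/m³.
The centroid of a semicircle lies 4r/(3π) = 0.233427 m from the diameter, here below the top edge, so the centroid depth is h_c = 0.422 + 0.233427 = 0.655427 m.
A = πr²/2 = π × 0.55²/2 = 0.475166 m².
Resultant F = γ·h_c·A = 10.05525 × 0.655427 × 0.475166 = 3.13157 kN.
I_c = (π/8 − 8/(9π))·r⁴ = 0.109757 × 0.55⁴ = 0.0100435 m⁴.
Centre of pressure: y_p = y_c + I_c/(y_c·A) = 0.655427 + 0.0100435/(0.655427 × 0.475166) = 0.655427 + 0.0322489 = 0.687676 m along the plane.

h_p = 0.688 m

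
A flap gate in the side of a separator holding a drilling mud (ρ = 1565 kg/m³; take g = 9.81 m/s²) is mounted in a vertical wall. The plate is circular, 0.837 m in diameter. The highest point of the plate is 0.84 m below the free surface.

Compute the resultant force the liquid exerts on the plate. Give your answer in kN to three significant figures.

γ = ρg = 1565 × 9.81 / 1000 = 15.35265 kN/m³.
The centroid is at the centre, 0.4185 m below the top of the plate, so the centroid depth is h_c = 0.84 + 0.4185 = 1.2585 m.
A = π(0.4185)² = 0.550226 m².
Resultant F = γ·h_c·A = 15.35265 × 1.2585 × 0.550226 = 10.6311 kN.

F ≈ 10.6 kN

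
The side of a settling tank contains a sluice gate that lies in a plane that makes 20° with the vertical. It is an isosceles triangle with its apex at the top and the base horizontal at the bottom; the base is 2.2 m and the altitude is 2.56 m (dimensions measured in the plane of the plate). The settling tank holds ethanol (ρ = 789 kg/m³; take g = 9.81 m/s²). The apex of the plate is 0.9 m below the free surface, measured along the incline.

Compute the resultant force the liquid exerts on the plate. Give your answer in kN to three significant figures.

γ = ρg = 789 × 9.81 / 1000 = 7.74009 kN/m³.
The plate makes 20° with the vertical, i.e. θ = 90° − 20° = 70° to the horizontal. Measuring y along the incline from the free-surface line, vertical depth h = y·sinθ with sinθ = 0.939693.
With the apex up, the centroid sits 2h/3 = 2 × 2.56/3 = 1.70667 m below the apex, so y_c = 0.9 + 1.70667 = 2.60667 m and h_c = 2.60667 × 0.939693 = 2.44947 m.
A = ½ × 2.2 × 2.56 = 2.816 m².
Resultant F = γ·h_c·A = 7.74009 × 2.44947 × 2.816 = 53.3889 kN.

F ≈ 53.4 kN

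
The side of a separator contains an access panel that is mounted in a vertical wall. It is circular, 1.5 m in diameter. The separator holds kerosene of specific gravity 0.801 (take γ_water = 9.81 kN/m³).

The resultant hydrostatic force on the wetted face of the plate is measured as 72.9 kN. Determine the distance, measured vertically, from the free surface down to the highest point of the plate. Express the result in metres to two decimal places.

γ = 0.801 × 9.81 = 7.85781 kN/m³.
A = π(0.75)² = 1.76715 m².
From F = γ·h_c·A, the centroid depth is h_c = 72.9/(7.85781 × 1.76715) = 5.24992 m.
The centroid is at the centre, 0.75 m below the top of the plate, so the highest point sits at h_top = 5.24992 − 0.75 = 4.49992 m below the surface.

d_top ≈ 4.50 m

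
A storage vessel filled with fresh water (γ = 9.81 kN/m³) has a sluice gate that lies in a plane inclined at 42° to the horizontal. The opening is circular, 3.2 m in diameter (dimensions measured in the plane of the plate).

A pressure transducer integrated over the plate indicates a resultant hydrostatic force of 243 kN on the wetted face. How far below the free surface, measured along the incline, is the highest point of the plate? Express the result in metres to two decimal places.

γ = 9.81 kN/m³.
A = π(1.6)² = 8.04248 m².
From F = γ·h_c·A, the centroid depth is h_c = 243/(9.81 × 8.04248) = 3.07998 m.
Let θ = 42° be the plate's angle to the horizontal; measure y along the incline from where the plane meets the free surface. Vertical depth h = y·sinθ with sinθ = 0.669131.
Along the incline, y_c = h_c/sinθ = 3.07998/0.669131 = 4.60296 m.
The centroid is at the centre, 1.6 m below the top of the plate, so the highest point sits at y_top = 4.60296 − 1.6 = 3.00296 m along the incline.

y_top ≈ 3.00 m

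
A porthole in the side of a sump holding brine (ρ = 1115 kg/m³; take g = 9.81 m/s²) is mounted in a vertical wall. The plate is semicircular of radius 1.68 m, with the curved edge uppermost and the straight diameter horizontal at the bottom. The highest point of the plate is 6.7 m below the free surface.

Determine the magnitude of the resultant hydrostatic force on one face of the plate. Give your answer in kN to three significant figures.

F ≈ 372 kN

γ = ρg = 1115 × 9.81 / 1000 = 10.93815 kN/m³.
The centroid lies 4r/(3π) = 0.713014 m above the diameter, so r − 4r/(3π) = 1.68 − 0.713014 = 0.966986 m below the topmost point, so the centroid depth is h_c = 6.7 + 0.966986 = 7.66699 m.
A = πr²/2 = π × 1.68²/2 = 4.43342 m².
Resultant F = γ·h_c·A = 10.93815 × 7.66699 × 4.43342 = 371.799 kN.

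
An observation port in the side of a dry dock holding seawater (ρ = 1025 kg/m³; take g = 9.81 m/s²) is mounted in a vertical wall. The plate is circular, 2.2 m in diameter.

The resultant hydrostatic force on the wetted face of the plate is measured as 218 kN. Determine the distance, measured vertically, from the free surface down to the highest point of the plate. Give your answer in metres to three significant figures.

d_top ≈ 4.60 m

γ = ρg = 1025 × 9.81 / 1000 = 10.05525 kN/m³.
A = π(1.1)² = 3.80133 m².
From F = γ·h_c·A, the centroid depth is h_c = 218/(10.05525 × 3.80133) = 5.70332 m.
The centroid is at the centre, 1.1 m below the top of the plate, so the highest point sits at h_top = 5.70332 − 1.1 = 4.60332 m below the surface.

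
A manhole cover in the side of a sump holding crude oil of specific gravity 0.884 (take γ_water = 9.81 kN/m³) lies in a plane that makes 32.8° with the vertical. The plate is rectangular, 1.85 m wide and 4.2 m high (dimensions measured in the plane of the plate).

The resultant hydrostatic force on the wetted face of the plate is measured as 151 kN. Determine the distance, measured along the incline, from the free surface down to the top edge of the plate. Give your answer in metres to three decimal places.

y_top ≈ 0.566 m

γ = 0.884 × 9.81 = 8.67204 kN/m³.
A = 1.85 × 4.2 = 7.77 m².
From F = γ·h_c·A, the centroid depth is h_c = 151/(8.67204 × 7.77) = 2.24096 m.
The plate makes 32.8° with the vertical, i.e. θ = 90° − 32.8° = 57.2° to the horizontal. Measuring y along the incline from the free-surface line, vertical depth h = y·sinθ with sinθ = 0.840567.
Along the incline, y_c = h_c/sinθ = 2.24096/0.840567 = 2.66601 m.
The centroid lies 4.2/2 = 2.1 m below the top edge, so the top edge sits at y_top = 2.66601 − 2.1 = 0.56601 m along the incline.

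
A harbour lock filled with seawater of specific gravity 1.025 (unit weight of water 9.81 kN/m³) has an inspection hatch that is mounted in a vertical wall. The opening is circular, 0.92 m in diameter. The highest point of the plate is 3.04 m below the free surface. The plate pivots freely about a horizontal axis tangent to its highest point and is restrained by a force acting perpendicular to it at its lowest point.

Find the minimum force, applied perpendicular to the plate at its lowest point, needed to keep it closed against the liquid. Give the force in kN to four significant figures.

P ≈ 12.08 kN

γ = 1.025 × 9.81 = 10.05525 kN/m³.
The centroid is at the centre, 0.46 m below the top of the plate, so the centroid depth is h_c = 3.04 + 0.46 = 3.5 m.
A = π(0.46)² = 0.664761 m².
Resultant F = γ·h_c·A = 10.05525 × 3.5 × 0.664761 = 23.3952 kN.
I_c = πr⁴/4 = π × 0.46⁴/4 = 0.0351659 m⁴.
Centre of pressure: y_p = y_c + I_c/(y_c·A) = 3.5 + 0.0351659/(3.5 × 0.664761) = 3.5 + 0.0151143 = 3.51511 m along the plane.
The resultant acts 0.46 + 0.0151143 = 0.475114 m (along the plate) below the hinge at the top edge, so the moment about the hinge is M = F × 0.475114 = 23.3952 × 0.475114 = 11.1154 kN·m.
A normal force at the bottom, 0.92 m from the hinge, must supply this moment: P = 11.1154/0.92 = 12.082 kN.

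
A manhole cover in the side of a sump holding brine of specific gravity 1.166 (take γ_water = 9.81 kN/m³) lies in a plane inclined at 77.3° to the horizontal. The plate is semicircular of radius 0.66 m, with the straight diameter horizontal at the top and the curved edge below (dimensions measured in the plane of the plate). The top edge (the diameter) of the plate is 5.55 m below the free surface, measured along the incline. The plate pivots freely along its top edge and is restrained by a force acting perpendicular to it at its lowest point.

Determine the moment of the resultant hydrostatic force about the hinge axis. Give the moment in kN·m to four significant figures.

M ≈ 12.70 kN·m

γ = 1.166 × 9.81 = 11.43846 kN/m³.
Let θ = 77.3° be the plate's angle to the horizontal; measure y along the incline from where the plane meets the free surface. Vertical depth h = y·sinθ with sinθ = 0.975535.
The centroid of a semicircle lies 4r/(3π) = 0.280113 m from the diameter, here below the top edge, so y_c = 5.55 + 0.280113 = 5.83011 m and h_c = 5.83011 × 0.975535 = 5.68748 m.
A = πr²/2 = π × 0.66²/2 = 0.684239 m².
Resultant F = γ·h_c·A = 11.43846 × 5.68748 × 0.684239 = 44.5139 kN.
I_c = (π/8 − 8/(9π))·r⁴ = 0.109757 × 0.66⁴ = 0.0208261 m⁴.
Centre of pressure: y_p = y_c + I_c/(y_c·A) = 5.83011 + 0.0208261/(5.83011 × 0.684239) = 5.83011 + 0.00522064 = 5.83533 m along the plane.
The resultant acts 0.280113 + 0.00522064 = 0.285334 m (along the plate) below the hinge at the top edge, so the moment about the hinge is M = F × 0.285334 = 44.5139 × 0.285334 = 12.7013 kN·m.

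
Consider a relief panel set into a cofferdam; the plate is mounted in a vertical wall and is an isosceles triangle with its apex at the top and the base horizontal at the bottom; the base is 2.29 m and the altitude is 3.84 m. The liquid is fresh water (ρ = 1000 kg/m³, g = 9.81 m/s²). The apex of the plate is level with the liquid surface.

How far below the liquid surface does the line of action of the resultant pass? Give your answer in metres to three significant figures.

h_p = 2.88 m

γ = ρg = 1000 × 9.81 = 9810 N/m³ = 9.81 kN/m³.
With the apex up, the centroid sits 2h/3 = 2 × 3.84/3 = 2.56 m below the apex, so the centroid depth is h_c = 2.56 m.
A = ½ × 2.29 × 3.84 = 4.3968 m².
Resultant F = γ·h_c·A = 9.81 × 2.56 × 4.3968 = 110.419 kN.
I_c = b·h³/36 = 2.29 × 3.84³/36 = 3.60186 m⁴.
Centre of pressure: y_p = y_c + I_c/(y_c·A) = 2.56 + 3.60186/(2.56 × 4.3968) = 2.56 + 0.32 = 2.88 m along the plane.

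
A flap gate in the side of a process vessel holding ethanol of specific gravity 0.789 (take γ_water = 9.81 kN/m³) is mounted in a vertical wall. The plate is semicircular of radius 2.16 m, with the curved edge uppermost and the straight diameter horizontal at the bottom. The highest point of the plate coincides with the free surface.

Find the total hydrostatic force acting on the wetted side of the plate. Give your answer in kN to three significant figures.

γ = 0.789 × 9.81 = 7.74009 kN/m³.
The centroid lies 4r/(3π) = 0.916732 m above the diameter, so r − 4r/(3π) = 2.16 − 0.916732 = 1.24327 m below the topmost point, so the centroid depth is h_c = 1.24327 m.
A = πr²/2 = π × 2.16²/2 = 7.32871 m².
Resultant F = γ·h_c·A = 7.74009 × 1.24327 × 7.32871 = 70.5243 kN.

F ≈ 70.5 kN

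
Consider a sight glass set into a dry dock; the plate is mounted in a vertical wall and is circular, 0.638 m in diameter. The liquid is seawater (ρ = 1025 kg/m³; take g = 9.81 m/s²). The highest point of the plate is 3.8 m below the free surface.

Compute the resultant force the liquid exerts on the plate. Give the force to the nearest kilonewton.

F ≈ 13 kN

γ = ρg = 1025 × 9.81 / 1000 = 10.05525 kN/m³.
The centroid is at the centre, 0.319 m below the top of the plate, so the centroid depth is h_c = 3.8 + 0.319 = 4.119 m.
A = π(0.319)² = 0.319692 m².
Resultant F = γ·h_c·A = 10.05525 × 4.119 × 0.319692 = 13.2409 kN.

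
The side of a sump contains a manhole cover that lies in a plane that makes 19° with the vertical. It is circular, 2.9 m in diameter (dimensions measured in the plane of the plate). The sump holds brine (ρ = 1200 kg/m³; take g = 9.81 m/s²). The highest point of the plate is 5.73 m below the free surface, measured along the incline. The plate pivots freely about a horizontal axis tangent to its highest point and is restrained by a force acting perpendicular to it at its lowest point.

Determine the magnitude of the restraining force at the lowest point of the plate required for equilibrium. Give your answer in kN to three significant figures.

P ≈ 277 kN

γ = ρg = 1200 × 9.81 / 1000 = 11.772 kN/m³.
The plate makes 19° with the vertical, i.e. θ = 90° − 19° = 71° to the horizontal. Measuring y along the incline from the free-surface line, vertical depth h = y·sinθ with sinθ = 0.945519.
The centroid is at the centre, 1.45 m below the top of the plate, so y_c = 5.73 + 1.45 = 7.18 m and h_c = 7.18 × 0.945519 = 6.78883 m.
A = π(1.45)² = 6.6052 m².
Resultant F = γ·h_c·A = 11.772 × 6.78883 × 6.6052 = 527.875 kN.
I_c = πr⁴/4 = π × 1.45⁴/4 = 3.47186 m⁴.
Centre of pressure: y_p = y_c + I_c/(y_c·A) = 7.18 + 3.47186/(7.18 × 6.6052) = 7.18 + 0.0732069 = 7.25321 m along the plane.
The resultant acts 1.45 + 0.0732069 = 1.52321 m (along the plate) below the hinge at the top edge, so the moment about the hinge is M = F × 1.52321 = 527.875 × 1.52321 = 804.064 kN·m.
A normal force at the bottom, 2.9 m from the hinge, must supply this moment: P = 804.064/2.9 = 277.263 kN.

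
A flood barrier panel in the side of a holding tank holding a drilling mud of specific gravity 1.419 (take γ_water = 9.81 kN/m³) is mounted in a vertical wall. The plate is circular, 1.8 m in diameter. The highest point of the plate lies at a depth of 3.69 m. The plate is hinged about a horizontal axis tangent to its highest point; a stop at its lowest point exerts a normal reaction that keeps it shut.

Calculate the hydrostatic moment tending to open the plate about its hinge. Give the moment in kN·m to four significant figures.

γ = 1.419 × 9.81 = 13.92039 kN/m³.
The centroid is at the centre, 0.9 m below the top of the plate, so the centroid depth is h_c = 3.69 + 0.9 = 4.59 m.
A = π(0.9)² = 2.54469 m².
Resultant F = γ·h_c·A = 13.92039 × 4.59 × 2.54469 = 162.592 kN.
I_c = πr⁴/4 = π × 0.9⁴/4 = 0.5153 m⁴.
Centre of pressure: y_p = y_c + I_c/(y_c·A) = 4.59 + 0.5153/(4.59 × 2.54469) = 4.59 + 0.0441177 = 4.63412 m along the plane.
The resultant acts 0.9 + 0.0441177 = 0.944118 m (along the plate) below the hinge at the top edge, so the moment about the hinge is M = F × 0.944118 = 162.592 × 0.944118 = 153.506 kN·m.

M ≈ 153.5 kN·m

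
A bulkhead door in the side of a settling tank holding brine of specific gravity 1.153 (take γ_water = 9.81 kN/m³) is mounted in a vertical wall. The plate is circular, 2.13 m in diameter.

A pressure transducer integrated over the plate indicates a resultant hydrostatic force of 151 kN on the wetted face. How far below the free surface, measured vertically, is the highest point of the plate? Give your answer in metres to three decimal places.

d_top ≈ 2.682 m

γ = 1.153 × 9.81 = 11.31093 kN/m³.
A = π(1.065)² = 3.56327 m².
From F = γ·h_c·A, the centroid depth is h_c = 151/(11.31093 × 3.56327) = 3.74654 m.
The centroid is at the centre, 1.065 m below the top of the plate, so the highest point sits at h_top = 3.74654 − 1.065 = 2.68154 m below the surface.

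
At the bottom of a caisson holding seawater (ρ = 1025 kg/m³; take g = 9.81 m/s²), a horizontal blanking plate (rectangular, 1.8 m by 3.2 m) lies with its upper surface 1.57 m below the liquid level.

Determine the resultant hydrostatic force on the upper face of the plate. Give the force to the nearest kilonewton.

γ = ρg = 1025 × 9.81 / 1000 = 10.05525 kN/m³.
The plate is horizontal, so pressure is uniform at p = γ·h = 10.05525 × 1.57 = 15.7867 kN/m².
A = 1.8 × 3.2 = 5.76 m².
F = p·A = 15.7867 × 5.76 = 90.9314 kN.

F ≈ 91 kN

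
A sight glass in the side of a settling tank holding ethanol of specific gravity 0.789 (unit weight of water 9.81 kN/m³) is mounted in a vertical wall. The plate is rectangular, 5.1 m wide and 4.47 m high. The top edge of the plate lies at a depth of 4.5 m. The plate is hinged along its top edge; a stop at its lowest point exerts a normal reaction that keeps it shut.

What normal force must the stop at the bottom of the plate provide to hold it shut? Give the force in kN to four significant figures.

P ≈ 659.9 kN

γ = 0.789 × 9.81 = 7.74009 kN/m³.
The centroid lies 4.47/2 = 2.235 m below the top edge, so the centroid depth is h_c = 4.5 + 2.235 = 6.735 m.
A = 5.1 × 4.47 = 22.797 m².
Resultant F = γ·h_c·A = 7.74009 × 6.735 × 22.797 = 1188.4 kN.
I_c = b·h³/12 = 5.1 × 4.47³/12 = 37.9587 m⁴.
Centre of pressure: y_p = y_c + I_c/(y_c·A) = 6.735 + 37.9587/(6.735 × 22.797) = 6.735 + 0.247227 = 6.98223 m along the plane.
The resultant acts 2.235 + 0.247227 = 2.48223 m (along the plate) below the hinge at the top edge, so the moment about the hinge is M = F × 2.48223 = 1188.4 × 2.48223 = 2949.88 kN·m.
A normal force at the bottom, 4.47 m from the hinge, must supply this moment: P = 2949.88/4.47 = 659.928 kN.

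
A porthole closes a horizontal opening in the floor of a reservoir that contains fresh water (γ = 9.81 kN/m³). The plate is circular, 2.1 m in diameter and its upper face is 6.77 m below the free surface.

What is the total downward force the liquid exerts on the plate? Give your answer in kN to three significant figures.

γ = 9.81 kN/m³.
The plate is horizontal, so pressure is uniform at p = γ·h = 9.81 × 6.77 = 66.4137 kN/m².
A = π(1.05)² = 3.46361 m².
F = p·A = 66.4137 × 3.46361 = 230.031 kN.

F ≈ 230 kN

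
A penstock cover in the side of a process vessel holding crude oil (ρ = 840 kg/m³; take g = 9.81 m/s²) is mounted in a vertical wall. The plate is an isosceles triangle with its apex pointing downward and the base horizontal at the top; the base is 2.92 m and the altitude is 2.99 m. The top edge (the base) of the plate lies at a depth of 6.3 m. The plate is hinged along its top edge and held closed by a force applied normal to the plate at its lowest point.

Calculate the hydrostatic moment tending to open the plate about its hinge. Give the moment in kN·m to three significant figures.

M ≈ 279 kN·m

γ = ρg = 840 × 9.81 / 1000 = 8.2404 kN/m³.
With the apex down, the centroid sits h/3 = 2.99/3 = 0.996667 m below the base (the top edge), so the centroid depth is h_c = 6.3 + 0.996667 = 7.29667 m.
A = ½ × 2.92 × 2.99 = 4.3654 m².
Resultant F = γ·h_c·A = 8.2404 × 7.29667 × 4.3654 = 262.48 kN.
I_c = b·h³/36 = 2.92 × 2.99³/36 = 2.16817 m⁴.
Centre of pressure: y_p = y_c + I_c/(y_c·A) = 7.29667 + 2.16817/(7.29667 × 4.3654) = 7.29667 + 0.0680682 = 7.36474 m along the plane.
The resultant acts 0.996667 + 0.0680682 = 1.06474 m (along the plate) below the hinge at the top edge, so the moment about the hinge is M = F × 1.06474 = 262.48 × 1.06474 = 279.473 kN·m.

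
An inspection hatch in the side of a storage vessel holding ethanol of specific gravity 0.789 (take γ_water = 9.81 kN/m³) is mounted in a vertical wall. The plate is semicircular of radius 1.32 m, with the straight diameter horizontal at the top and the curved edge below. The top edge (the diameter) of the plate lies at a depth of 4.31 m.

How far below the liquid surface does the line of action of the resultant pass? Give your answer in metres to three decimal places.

γ = 0.789 × 9.81 = 7.74009 kN/m³.
The centroid of a semicircle lies 4r/(3π) = 0.560225 m from the diameter, here below the top edge, so the centroid depth is h_c = 4.31 + 0.560225 = 4.87022 m.
A = πr²/2 = π × 1.32²/2 = 2.73696 m².
Resultant F = γ·h_c·A = 7.74009 × 4.87022 × 2.73696 = 103.172 kN.
I_c = (π/8 − 8/(9π))·r⁴ = 0.109757 × 1.32⁴ = 0.333218 m⁴.
Centre of pressure: y_p = y_c + I_c/(y_c·A) = 4.87022 + 0.333218/(4.87022 × 2.73696) = 4.87022 + 0.0249984 = 4.89522 m along the plane.

h_p = 4.895 m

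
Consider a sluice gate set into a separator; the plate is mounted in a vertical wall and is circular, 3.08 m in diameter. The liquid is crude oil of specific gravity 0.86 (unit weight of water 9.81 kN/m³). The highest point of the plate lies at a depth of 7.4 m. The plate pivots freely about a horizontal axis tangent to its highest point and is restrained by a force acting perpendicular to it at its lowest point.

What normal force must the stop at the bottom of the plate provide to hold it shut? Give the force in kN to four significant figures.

P ≈ 293.1 kN

γ = 0.86 × 9.81 = 8.4366 kN/m³.
The centroid is at the centre, 1.54 m below the top of the plate, so the centroid depth is h_c = 7.4 + 1.54 = 8.94 m.
A = π(1.54)² = 7.4506 m².
Resultant F = γ·h_c·A = 8.4366 × 8.94 × 7.4506 = 561.948 kN.
I_c = πr⁴/4 = π × 1.54⁴/4 = 4.41746 m⁴.
Centre of pressure: y_p = y_c + I_c/(y_c·A) = 8.94 + 4.41746/(8.94 × 7.4506) = 8.94 + 0.0663199 = 9.00632 m along the plane.
The resultant acts 1.54 + 0.0663199 = 1.60632 m (along the plate) below the hinge at the top edge, so the moment about the hinge is M = F × 1.60632 = 561.948 × 1.60632 = 902.668 kN·m.
A normal force at the bottom, 3.08 m from the hinge, must supply this moment: P = 902.668/3.08 = 293.074 kN.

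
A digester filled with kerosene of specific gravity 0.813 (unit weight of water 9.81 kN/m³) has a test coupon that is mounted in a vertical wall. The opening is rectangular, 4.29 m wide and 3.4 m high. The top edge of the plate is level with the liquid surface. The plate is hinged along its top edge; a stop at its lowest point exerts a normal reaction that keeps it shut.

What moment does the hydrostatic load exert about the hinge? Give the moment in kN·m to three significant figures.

γ = 0.813 × 9.81 = 7.97553 kN/m³.
The centroid lies 3.4/2 = 1.7 m below the top edge, so the centroid depth is h_c = 1.7 m.
A = 4.29 × 3.4 = 14.586 m².
Resultant F = γ·h_c·A = 7.97553 × 1.7 × 14.586 = 197.763 kN.
I_c = b·h³/12 = 4.29 × 3.4³/12 = 14.0512 m⁴.
Centre of pressure: y_p = y_c + I_c/(y_c·A) = 1.7 + 14.0512/(1.7 × 14.586) = 1.7 + 0.566667 = 2.26667 m along the plane.
The resultant acts 1.7 + 0.566667 = 2.26667 m (along the plate) below the hinge at the top edge, so the moment about the hinge is M = F × 2.26667 = 197.763 × 2.26667 = 448.263 kN·m.

M ≈ 448 kN·m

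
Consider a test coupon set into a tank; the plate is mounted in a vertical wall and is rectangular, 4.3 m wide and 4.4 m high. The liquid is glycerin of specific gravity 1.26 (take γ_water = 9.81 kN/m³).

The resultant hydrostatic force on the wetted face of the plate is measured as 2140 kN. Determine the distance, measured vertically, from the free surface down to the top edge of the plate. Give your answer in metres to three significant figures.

d_top ≈ 6.95 m

γ = 1.26 × 9.81 = 12.3606 kN/m³.
A = 4.3 × 4.4 = 18.92 m².
From F = γ·h_c·A, the centroid depth is h_c = 2140/(12.3606 × 18.92) = 9.15067 m.
The centroid lies 4.4/2 = 2.2 m below the top edge, so the top edge sits at h_top = 9.15067 − 2.2 = 6.95067 m below the surface.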